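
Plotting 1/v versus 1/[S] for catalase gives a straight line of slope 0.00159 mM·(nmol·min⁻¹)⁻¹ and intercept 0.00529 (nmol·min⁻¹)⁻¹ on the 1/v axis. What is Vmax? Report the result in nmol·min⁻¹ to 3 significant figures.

The y-intercept of a Lineweaver–Burk plot equals 1/Vmax, so Vmax = 1/0.00529 = 189 nmol·min⁻¹.

189 nmol·min⁻¹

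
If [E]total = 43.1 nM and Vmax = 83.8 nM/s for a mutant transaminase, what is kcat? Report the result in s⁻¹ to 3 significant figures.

1.94 s⁻¹

kcat = Vmax/[E]total = 83.8 nM/s / 43.1 nM = 1.94 s⁻¹.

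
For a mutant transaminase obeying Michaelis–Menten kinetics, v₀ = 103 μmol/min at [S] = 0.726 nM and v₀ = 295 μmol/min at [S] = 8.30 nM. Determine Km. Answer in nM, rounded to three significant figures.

1.81 nM

From v = Vmax[S]/(Km+[S]), each point gives Vmax = v(Km+[S])/[S].
Equating: 103(Km+0.726)/0.726 = 295(Km+8.30)/8.30.
141.9·Km + 103 = 35.54·Km + 295, so (141.9 − 35.54)·Km = 295 − 103.
Km = 192.0/106.3 = 1.81 nM; then Vmax = 103(1.81+0.726)/0.726 = 359 μmol/min.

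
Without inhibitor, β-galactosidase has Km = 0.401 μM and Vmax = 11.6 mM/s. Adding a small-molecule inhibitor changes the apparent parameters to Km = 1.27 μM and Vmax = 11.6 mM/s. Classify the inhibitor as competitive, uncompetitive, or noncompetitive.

Km increases (0.401 → 1.27 μM) while Vmax is unchanged — the hallmark of competitive inhibition.

competitive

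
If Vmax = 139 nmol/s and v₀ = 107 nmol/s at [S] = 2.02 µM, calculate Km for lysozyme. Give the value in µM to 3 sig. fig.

v/Vmax = 107/139 = 0.7698 = [S]/(Km+[S]).
So Km + [S] = [S]/0.7698 = 2.624 µM, giving Km = 2.624 − 2.02 = 0.604 µM.

0.604 µM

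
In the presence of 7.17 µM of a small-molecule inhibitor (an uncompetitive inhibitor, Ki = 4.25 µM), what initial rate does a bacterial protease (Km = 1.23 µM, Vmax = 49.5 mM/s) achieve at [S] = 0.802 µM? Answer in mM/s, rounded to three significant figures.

With α = 1 + [I]/Ki = 1 + 7.17/4.25 = 2.687, the uncompetitive rate law is v = (Vmax/α)·[S] / (Km/α + [S]).
v = (49.5/2.687)×0.802 / (1.23/2.687 + 0.802) = 14.77/1.260 = 11.7 mM/s.

11.7 mM/s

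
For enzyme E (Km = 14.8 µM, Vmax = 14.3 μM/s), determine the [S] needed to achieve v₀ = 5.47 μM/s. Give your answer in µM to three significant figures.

9.17 µM

The required fractional saturation is v/Vmax = 5.47/14.3 = 0.3825.
Then [S]/(Km+[S]) = 0.3825 ⇒ [S] = 14.8 × 0.3825/(1 − 0.3825) = 9.17 µM.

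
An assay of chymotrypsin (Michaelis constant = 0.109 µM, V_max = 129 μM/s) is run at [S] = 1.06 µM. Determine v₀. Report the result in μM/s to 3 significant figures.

[S]/(Km+[S]) = 1.06/1.169 = 0.9068, the fractional saturation.
v = 0.9068 × Vmax = 0.9068 × 129 = 117 μM/s.

117 μM/s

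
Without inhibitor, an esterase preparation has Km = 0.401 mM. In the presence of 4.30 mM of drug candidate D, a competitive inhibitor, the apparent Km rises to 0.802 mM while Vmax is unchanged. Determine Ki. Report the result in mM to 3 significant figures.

4.30 mM

Competitive: Km,app = α·Km with α = 1 + [I]/Ki.
α = Km,app/Km = 0.802/0.401 = 2.000.
Since α = 1 + [I]/Ki, [I]/Ki = 2.000 − 1 = 1.000 and Ki = 4.30/1.000 = 4.30 mM.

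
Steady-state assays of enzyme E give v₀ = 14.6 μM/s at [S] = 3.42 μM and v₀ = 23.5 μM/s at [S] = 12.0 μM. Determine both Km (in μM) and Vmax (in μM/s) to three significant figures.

In reciprocal form, 1/v = (Km/Vmax)·(1/[S]) + 1/Vmax. The two points give (1/[S], 1/v) = (0.2924, 0.06849) and (0.08333, 0.04255).
Slope = (0.06849 − 0.04255)/(0.2924 − 0.08333) = 0.1241; intercept = 0.06849 − 0.1241×0.2924 = 0.03221.
Vmax = 1/intercept = 31.0 μM/s; Km = slope × Vmax = 0.1241 × 31.0 = 3.85 μM.

Km = 3.85 μM; Vmax = 31.0 μM/s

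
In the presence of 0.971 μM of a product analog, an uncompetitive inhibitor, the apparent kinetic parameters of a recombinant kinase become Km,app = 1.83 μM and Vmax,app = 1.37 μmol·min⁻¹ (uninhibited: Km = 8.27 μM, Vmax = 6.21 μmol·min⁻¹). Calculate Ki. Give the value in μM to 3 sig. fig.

0.275 μM

Uncompetitive: Vmax,app = Vmax/α (and Km,app = Km/α) with α = 1 + [I]/Ki.
α = Vmax/Vmax,app = 6.21/1.37 = 4.533.
Since α = 1 + [I]/Ki, [I]/Ki = 4.533 − 1 = 3.533 and Ki = 0.971/3.533 = 0.275 μM.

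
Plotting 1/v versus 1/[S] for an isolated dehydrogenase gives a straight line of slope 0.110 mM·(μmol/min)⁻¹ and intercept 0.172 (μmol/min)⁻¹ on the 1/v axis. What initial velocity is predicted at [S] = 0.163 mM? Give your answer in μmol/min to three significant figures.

1.18 μmol/min

The y-intercept is 1/Vmax, so Vmax = 1/0.172 = 5.81 μmol/min.
The slope is Km/Vmax, so Km = 0.110 × 5.81 = 0.640 mM.
Then v = 5.81 × 0.163/(0.640 + 0.163) = 1.18 μmol/min.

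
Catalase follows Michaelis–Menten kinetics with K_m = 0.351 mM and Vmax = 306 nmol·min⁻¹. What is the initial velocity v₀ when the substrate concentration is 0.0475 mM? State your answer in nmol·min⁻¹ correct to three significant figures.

v = Vmax·[S]/(Km + [S]) = 306 × 0.0475 / (0.351 + 0.0475)
  = 14.54 / 0.3985 = 36.5 nmol·min⁻¹.

36.5 nmol·min⁻¹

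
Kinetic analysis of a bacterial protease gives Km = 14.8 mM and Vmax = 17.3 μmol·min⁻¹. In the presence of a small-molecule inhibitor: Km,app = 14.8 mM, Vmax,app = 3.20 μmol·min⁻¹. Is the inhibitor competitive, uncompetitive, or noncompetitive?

noncompetitive

Vmax decreases (17.3 → 3.20 μmol·min⁻¹) while Km is unchanged — pure noncompetitive inhibition.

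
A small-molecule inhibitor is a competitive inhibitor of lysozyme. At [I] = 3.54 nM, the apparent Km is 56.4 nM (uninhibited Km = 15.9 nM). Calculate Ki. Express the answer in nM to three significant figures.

1.39 nM

Competitive: Km,app = α·Km with α = 1 + [I]/Ki.
α = Km,app/Km = 56.4/15.9 = 3.547.
Ki = [I]/(α − 1) = 3.54/2.547 = 1.39 nM.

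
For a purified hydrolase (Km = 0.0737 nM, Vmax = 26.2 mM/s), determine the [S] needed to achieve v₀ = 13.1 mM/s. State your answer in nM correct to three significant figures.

0.0737 nM

The required fractional saturation is v/Vmax = 13.1/26.2 = 0.5000.
Then [S]/(Km+[S]) = 0.5000 ⇒ [S] = 0.0737 × 0.5000/(1 − 0.5000) = 0.0737 nM.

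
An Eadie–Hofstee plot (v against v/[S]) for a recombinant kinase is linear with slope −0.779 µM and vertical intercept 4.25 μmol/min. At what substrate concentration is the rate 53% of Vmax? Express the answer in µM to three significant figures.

0.878 µM

The Eadie–Hofstee slope gives Km = 0.779 µM (slope = −Km).
v/Vmax = [S]/(Km+[S]) = 0.53 ⇒ [S] = Km·0.53/(1−0.53) = 0.779 × 1.128 = 0.878 µM.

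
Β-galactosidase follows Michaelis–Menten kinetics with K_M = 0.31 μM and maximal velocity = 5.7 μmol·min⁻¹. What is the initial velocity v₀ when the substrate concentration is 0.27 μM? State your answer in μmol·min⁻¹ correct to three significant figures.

[S]/(Km+[S]) = 0.27/0.5800 = 0.4655, the fractional saturation.
v = 0.4655 × Vmax = 0.4655 × 5.7 = 2.65 μmol·min⁻¹.

2.65 μmol·min⁻¹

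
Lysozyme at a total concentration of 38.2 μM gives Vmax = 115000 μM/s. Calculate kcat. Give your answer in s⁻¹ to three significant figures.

kcat = Vmax/[E]total = 115000 μM/s / 38.2 μM = 3010 s⁻¹.

3010 s⁻¹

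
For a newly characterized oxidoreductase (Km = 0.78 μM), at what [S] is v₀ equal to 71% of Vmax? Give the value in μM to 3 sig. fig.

v/Vmax = [S]/(Km+[S]) = 0.71, so [S] = Km·0.71/(1 − 0.71) = 0.78 × 2.448.
[S] = 1.91 μM.

1.91 μM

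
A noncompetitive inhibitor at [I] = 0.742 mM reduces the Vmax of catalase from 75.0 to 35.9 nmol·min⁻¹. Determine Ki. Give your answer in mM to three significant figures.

Noncompetitive: Vmax,app = Vmax/α with α = 1 + [I]/Ki.
α = Vmax/Vmax,app = 75.0/35.9 = 2.089.
Ki = [I]/(α − 1) = 0.742/1.089 = 0.681 mM.

0.681 mM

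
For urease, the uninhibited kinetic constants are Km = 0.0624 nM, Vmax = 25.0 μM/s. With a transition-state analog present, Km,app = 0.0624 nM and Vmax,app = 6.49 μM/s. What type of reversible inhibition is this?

noncompetitive

Vmax decreases (25.0 → 6.49 μM/s) while Km is unchanged — pure noncompetitive inhibition.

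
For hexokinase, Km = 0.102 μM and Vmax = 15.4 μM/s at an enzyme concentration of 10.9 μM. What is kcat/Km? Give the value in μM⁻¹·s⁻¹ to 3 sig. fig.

13.9 μM⁻¹·s⁻¹

kcat = Vmax/[E]total = 15.4/10.9 = 1.41 s⁻¹.
kcat/Km = 1.41/0.102 = 13.9 μM⁻¹·s⁻¹.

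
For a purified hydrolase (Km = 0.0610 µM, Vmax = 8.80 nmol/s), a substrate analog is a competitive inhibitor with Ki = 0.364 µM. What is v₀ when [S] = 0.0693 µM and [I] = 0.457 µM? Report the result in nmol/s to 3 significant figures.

2.95 nmol/s

α = 1 + [I]/Ki = 1 + 0.457/0.364 = 2.255.
For a competitive inhibitor, Vmax is unchanged and the apparent Km becomes α·Km: Km,app = 0.138 µM, Vmax,app = 8.80 nmol/s.
v = Vmax,app·[S]/(Km,app + [S]) = 8.80 × 0.0693/(0.138 + 0.0693) = 2.95 nmol/s.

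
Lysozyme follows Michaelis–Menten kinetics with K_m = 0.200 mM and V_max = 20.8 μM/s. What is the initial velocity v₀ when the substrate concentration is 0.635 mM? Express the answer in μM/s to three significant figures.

[S]/(Km+[S]) = 0.635/0.8350 = 0.7605, the fractional saturation.
v = 0.7605 × Vmax = 0.7605 × 20.8 = 15.8 μM/s.

15.8 μM/s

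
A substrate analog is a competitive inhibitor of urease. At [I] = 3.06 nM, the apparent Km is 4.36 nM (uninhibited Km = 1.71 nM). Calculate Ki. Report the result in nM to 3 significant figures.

1.97 nM

Competitive: Km,app = α·Km with α = 1 + [I]/Ki.
α = Km,app/Km = 4.36/1.71 = 2.550.
Ki = [I]/(α − 1) = 3.06/1.550 = 1.97 nM.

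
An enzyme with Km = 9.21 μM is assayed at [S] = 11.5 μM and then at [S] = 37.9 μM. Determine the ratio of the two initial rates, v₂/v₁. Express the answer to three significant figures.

1.45

The fractional saturations are [S]/(Km+[S]) = 11.5/20.71 = 0.5553 and 37.9/47.11 = 0.8045.
v₂/v₁ is just their ratio: 0.8045/0.5553 = 1.45.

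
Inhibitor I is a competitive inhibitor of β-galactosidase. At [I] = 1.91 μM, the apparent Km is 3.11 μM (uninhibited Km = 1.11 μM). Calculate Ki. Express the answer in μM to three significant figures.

1.06 μM

Competitive: Km,app = α·Km with α = 1 + [I]/Ki.
α = Km,app/Km = 3.11/1.11 = 2.802.
Since α = 1 + [I]/Ki, [I]/Ki = 2.802 − 1 = 1.802 and Ki = 1.91/1.802 = 1.06 μM.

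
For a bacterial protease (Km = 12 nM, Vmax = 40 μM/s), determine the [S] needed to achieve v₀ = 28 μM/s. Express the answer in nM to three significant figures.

Rearranging v = Vmax[S]/(Km+[S]) gives [S] = Km·v/(Vmax − v).
[S] = 12 × 28 / (40 − 28) = 336.0/12.00 = 28.0 nM.

28.0 nM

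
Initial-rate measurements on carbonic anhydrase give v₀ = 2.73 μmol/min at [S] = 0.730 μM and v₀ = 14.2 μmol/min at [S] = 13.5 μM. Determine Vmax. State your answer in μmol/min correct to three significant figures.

In reciprocal form, 1/v = (Km/Vmax)·(1/[S]) + 1/Vmax. The two points give (1/[S], 1/v) = (1.370, 0.3663) and (0.07407, 0.07042).
Slope = (0.3663 − 0.07042)/(1.370 − 0.07407) = 0.2283; intercept = 0.3663 − 0.2283×1.370 = 0.05351.
Vmax = 1/intercept = 18.7 μmol/min; Km = slope × Vmax = 0.2283 × 18.7 = 4.27 μM.

18.7 μmol/min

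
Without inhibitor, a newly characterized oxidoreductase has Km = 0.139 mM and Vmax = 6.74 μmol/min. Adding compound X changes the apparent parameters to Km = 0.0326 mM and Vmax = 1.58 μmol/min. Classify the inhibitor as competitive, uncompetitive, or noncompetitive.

uncompetitive

Both Km and Vmax decrease by the same factor (~4.26-fold) — characteristic of uncompetitive inhibition.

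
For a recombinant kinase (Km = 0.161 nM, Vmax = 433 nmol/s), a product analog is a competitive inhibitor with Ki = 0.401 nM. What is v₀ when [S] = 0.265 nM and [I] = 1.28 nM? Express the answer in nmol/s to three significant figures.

122 nmol/s

α = 1 + [I]/Ki = 1 + 1.28/0.401 = 4.192.
For a competitive inhibitor, Vmax is unchanged and the apparent Km becomes α·Km: Km,app = 0.675 nM, Vmax,app = 433 nmol/s.
v = Vmax,app·[S]/(Km,app + [S]) = 433 × 0.265/(0.675 + 0.265) = 122 nmol/s.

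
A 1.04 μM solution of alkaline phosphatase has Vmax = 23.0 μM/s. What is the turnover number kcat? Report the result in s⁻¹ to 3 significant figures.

kcat = Vmax/[E]total = 23.0 μM/s / 1.04 μM = 22.1 s⁻¹.

22.1 s⁻¹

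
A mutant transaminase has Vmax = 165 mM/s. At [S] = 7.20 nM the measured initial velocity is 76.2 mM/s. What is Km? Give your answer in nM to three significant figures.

From v = Vmax[S]/(Km+[S]), Km = [S](Vmax − v)/v.
Km = 7.20 × (165 − 76.2) / 76.2 = 639.4/76.2 = 8.39 nM.

8.39 nM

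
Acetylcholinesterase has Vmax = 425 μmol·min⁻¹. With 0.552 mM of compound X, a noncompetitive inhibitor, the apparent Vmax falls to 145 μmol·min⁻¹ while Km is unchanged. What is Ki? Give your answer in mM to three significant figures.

Noncompetitive: Vmax,app = Vmax/α with α = 1 + [I]/Ki.
α = Vmax/Vmax,app = 425/145 = 2.931.
Since α = 1 + [I]/Ki, [I]/Ki = 2.931 − 1 = 1.931 and Ki = 0.552/1.931 = 0.286 mM.

0.286 mM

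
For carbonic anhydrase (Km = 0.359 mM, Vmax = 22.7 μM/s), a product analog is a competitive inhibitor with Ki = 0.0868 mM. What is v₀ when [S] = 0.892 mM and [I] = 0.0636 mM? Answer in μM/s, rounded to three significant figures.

α = 1 + [I]/Ki = 1 + 0.0636/0.0868 = 1.733.
For a competitive inhibitor, Vmax is unchanged and the apparent Km becomes α·Km: Km,app = 0.622 mM, Vmax,app = 22.7 μM/s.
v = Vmax,app·[S]/(Km,app + [S]) = 22.7 × 0.892/(0.622 + 0.892) = 13.4 μM/s.

13.4 μM/s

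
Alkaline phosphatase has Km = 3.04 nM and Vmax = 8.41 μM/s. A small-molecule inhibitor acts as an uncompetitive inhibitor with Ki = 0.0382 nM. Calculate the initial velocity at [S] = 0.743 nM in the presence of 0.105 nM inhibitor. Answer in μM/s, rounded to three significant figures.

With α = 1 + [I]/Ki = 1 + 0.105/0.0382 = 3.749, the uncompetitive rate law is v = (Vmax/α)·[S] / (Km/α + [S]).
v = (8.41/3.749)×0.743 / (3.04/3.749 + 0.743) = 1.667/1.554 = 1.07 μM/s.

1.07 μM/s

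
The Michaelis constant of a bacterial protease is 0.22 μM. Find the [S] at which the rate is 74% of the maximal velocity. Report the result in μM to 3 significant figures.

v/Vmax = [S]/(Km+[S]) = 0.74, so [S] = Km·0.74/(1 − 0.74) = 0.22 × 2.846.
[S] = 0.626 μM.

0.626 μM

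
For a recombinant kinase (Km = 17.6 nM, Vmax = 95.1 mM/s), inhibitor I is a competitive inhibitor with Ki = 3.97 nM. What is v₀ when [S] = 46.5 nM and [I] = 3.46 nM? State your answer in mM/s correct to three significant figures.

55.7 mM/s

With α = 1 + [I]/Ki = 1 + 3.46/3.97 = 1.872, the competitive rate law is v = Vmax[S] / (αKm + [S]).
v = 95.1×46.5 / (1.872×17.6 + 46.5) = 4422/79.44 = 55.7 mM/s.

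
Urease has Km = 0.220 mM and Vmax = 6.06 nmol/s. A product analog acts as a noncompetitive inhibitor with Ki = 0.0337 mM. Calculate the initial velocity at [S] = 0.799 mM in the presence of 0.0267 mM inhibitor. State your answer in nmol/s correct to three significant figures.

2.65 nmol/s

α = 1 + [I]/Ki = 1 + 0.0267/0.0337 = 1.792.
For a noncompetitive inhibitor, Vmax is reduced to Vmax/α while Km is unchanged: Km,app = 0.220 mM, Vmax,app = 3.38 nmol/s.
v = Vmax,app·[S]/(Km,app + [S]) = 3.38 × 0.799/(0.220 + 0.799) = 2.65 nmol/s.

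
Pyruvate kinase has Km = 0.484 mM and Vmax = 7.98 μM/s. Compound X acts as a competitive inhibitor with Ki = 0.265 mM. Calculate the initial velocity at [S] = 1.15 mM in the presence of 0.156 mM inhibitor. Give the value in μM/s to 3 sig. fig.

4.78 μM/s

α = 1 + [I]/Ki = 1 + 0.156/0.265 = 1.589.
For a competitive inhibitor, Vmax is unchanged and the apparent Km becomes α·Km: Km,app = 0.769 mM, Vmax,app = 7.98 μM/s.
v = Vmax,app·[S]/(Km,app + [S]) = 7.98 × 1.15/(0.769 + 1.15) = 4.78 μM/s.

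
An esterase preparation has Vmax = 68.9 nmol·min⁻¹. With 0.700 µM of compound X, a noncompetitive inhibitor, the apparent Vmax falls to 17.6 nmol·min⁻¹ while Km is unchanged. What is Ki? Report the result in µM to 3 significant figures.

0.240 µM

Noncompetitive: Vmax,app = Vmax/α with α = 1 + [I]/Ki.
α = Vmax/Vmax,app = 68.9/17.6 = 3.915.
Since α = 1 + [I]/Ki, [I]/Ki = 3.915 − 1 = 2.915 and Ki = 0.700/2.915 = 0.240 µM.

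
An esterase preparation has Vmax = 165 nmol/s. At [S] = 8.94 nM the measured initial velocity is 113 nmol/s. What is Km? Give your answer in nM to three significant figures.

4.11 nM

From v = Vmax[S]/(Km+[S]), Km = [S](Vmax − v)/v.
Km = 8.94 × (165 − 113) / 113 = 464.9/113 = 4.11 nM.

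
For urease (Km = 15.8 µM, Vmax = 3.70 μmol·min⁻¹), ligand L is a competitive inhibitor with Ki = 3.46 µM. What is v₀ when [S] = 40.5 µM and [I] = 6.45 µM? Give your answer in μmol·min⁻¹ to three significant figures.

1.75 μmol·min⁻¹

With α = 1 + [I]/Ki = 1 + 6.45/3.46 = 2.864, the competitive rate law is v = Vmax[S] / (αKm + [S]).
v = 3.70×40.5 / (2.864×15.8 + 40.5) = 149.8/85.75 = 1.75 μmol·min⁻¹.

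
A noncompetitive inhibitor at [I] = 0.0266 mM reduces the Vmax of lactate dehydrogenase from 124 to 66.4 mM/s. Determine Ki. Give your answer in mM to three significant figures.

Noncompetitive: Vmax,app = Vmax/α with α = 1 + [I]/Ki.
α = Vmax/Vmax,app = 124/66.4 = 1.867.
Ki = [I]/(α − 1) = 0.0266/0.8675 = 0.0307 mM.

0.0307 mM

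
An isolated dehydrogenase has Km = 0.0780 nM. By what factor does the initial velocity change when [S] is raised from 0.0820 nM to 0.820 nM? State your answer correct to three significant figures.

The fractional saturations are [S]/(Km+[S]) = 0.0820/0.1600 = 0.5125 and 0.820/0.8980 = 0.9131.
v₂/v₁ is just their ratio: 0.9131/0.5125 = 1.78.

1.78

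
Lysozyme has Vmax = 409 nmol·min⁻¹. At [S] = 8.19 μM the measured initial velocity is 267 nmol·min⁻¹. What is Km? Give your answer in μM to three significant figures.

From v = Vmax[S]/(Km+[S]), Km = [S](Vmax − v)/v.
Km = 8.19 × (409 − 267) / 267 = 1163/267 = 4.36 μM.

4.36 μM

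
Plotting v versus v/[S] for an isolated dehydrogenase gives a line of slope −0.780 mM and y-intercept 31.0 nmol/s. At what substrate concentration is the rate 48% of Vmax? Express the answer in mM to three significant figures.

0.720 mM

The Eadie–Hofstee slope gives Km = 0.780 mM (slope = −Km).
v/Vmax = [S]/(Km+[S]) = 0.48 ⇒ [S] = Km·0.48/(1−0.48) = 0.780 × 0.9231 = 0.720 mM.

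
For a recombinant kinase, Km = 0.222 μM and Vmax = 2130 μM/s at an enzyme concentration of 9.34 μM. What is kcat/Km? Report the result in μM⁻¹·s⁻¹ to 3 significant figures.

kcat = Vmax/[E]total = 2130/9.34 = 228 s⁻¹.
kcat/Km = 228/0.222 = 1030 μM⁻¹·s⁻¹.

1030 μM⁻¹·s⁻¹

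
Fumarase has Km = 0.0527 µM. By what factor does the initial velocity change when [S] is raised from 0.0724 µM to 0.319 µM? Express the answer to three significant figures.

1.48

Since Vmax cancels, v₂/v₁ = [S]₂(Km+[S]₁) / [S]₁(Km+[S]₂).
= 0.319×(0.0527+0.0724) / (0.0724×(0.0527+0.319)) = 0.03991/0.02691 = 1.48.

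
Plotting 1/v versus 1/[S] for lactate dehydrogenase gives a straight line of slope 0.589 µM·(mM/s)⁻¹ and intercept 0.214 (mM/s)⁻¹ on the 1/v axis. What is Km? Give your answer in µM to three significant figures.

2.75 µM

y-intercept = 1/Vmax ⇒ Vmax = 4.67 mM/s; slope = Km/Vmax ⇒ Km = slope × Vmax.
Km = 0.589 × 4.67 = 2.75 µM.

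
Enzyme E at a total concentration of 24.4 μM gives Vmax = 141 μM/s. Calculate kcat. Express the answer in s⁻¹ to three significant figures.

kcat = Vmax/[E]total = 141 μM/s / 24.4 μM = 5.78 s⁻¹.

5.78 s⁻¹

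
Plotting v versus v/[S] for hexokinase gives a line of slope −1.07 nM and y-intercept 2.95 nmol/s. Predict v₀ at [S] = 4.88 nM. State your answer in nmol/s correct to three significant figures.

2.42 nmol/s

In the Eadie–Hofstee form v = Vmax − Km·(v/[S]), the slope is −Km and the intercept is Vmax, so Km = 1.07 nM and Vmax = 2.95 nmol/s.
v = 2.95 × 4.88/(1.07 + 4.88) = 2.42 nmol/s.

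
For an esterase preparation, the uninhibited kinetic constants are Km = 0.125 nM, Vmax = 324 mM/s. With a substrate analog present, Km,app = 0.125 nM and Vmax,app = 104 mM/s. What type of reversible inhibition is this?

noncompetitive

Vmax decreases (324 → 104 mM/s) while Km is unchanged — pure noncompetitive inhibition.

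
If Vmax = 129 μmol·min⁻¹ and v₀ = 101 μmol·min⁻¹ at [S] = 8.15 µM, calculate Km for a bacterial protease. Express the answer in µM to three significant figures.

From v = Vmax[S]/(Km+[S]), Km = [S](Vmax − v)/v.
Km = 8.15 × (129 − 101) / 101 = 228.2/101 = 2.26 µM.

2.26 µM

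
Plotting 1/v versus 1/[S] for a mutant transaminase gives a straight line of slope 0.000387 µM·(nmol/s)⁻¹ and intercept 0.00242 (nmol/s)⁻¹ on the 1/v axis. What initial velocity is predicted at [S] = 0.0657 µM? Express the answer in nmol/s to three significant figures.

The y-intercept is 1/Vmax, so Vmax = 1/0.00242 = 413 nmol/s.
The slope is Km/Vmax, so Km = 0.000387 × 413 = 0.160 µM.
Then v = 413 × 0.0657/(0.160 + 0.0657) = 120 nmol/s.

120 nmol/s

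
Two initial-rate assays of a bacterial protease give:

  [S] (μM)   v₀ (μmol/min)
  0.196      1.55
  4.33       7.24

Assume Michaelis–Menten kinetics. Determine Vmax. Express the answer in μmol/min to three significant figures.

From v = Vmax[S]/(Km+[S]), each point gives Vmax = v(Km+[S])/[S].
Equating: 1.55(Km+0.196)/0.196 = 7.24(Km+4.33)/4.33.
7.908·Km + 1.55 = 1.672·Km + 7.24, so (7.908 − 1.672)·Km = 7.24 − 1.55.
Km = 5.690/6.236 = 0.912 μM; then Vmax = 1.55(0.912+0.196)/0.196 = 8.77 μmol/min.

8.77 μmol/min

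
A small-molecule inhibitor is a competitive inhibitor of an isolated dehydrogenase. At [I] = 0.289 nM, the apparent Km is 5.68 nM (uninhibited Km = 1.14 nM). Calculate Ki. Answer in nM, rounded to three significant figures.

0.0726 nM

Competitive: Km,app = α·Km with α = 1 + [I]/Ki.
α = Km,app/Km = 5.68/1.14 = 4.982.
Ki = [I]/(α − 1) = 0.289/3.982 = 0.0726 nM.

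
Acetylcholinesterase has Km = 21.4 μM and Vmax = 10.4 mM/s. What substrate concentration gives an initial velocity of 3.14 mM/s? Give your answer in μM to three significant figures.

9.26 μM

The required fractional saturation is v/Vmax = 3.14/10.4 = 0.3019.
Then [S]/(Km+[S]) = 0.3019 ⇒ [S] = 21.4 × 0.3019/(1 − 0.3019) = 9.26 μM.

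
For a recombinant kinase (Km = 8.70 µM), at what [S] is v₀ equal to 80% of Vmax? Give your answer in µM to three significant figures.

34.8 µM

v/Vmax = [S]/(Km+[S]) = 0.8, so [S] = Km·0.8/(1 − 0.8) = 8.70 × 4.000.
[S] = 34.8 µM.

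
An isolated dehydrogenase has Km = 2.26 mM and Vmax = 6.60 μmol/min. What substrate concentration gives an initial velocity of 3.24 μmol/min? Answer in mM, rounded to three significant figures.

Rearranging v = Vmax[S]/(Km+[S]) gives [S] = Km·v/(Vmax − v).
[S] = 2.26 × 3.24 / (6.60 − 3.24) = 7.322/3.360 = 2.18 mM.

2.18 mM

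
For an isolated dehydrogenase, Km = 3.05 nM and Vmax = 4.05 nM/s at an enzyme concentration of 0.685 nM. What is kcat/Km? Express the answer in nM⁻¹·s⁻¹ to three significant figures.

1.94 nM⁻¹·s⁻¹

kcat = Vmax/[E]total = 4.05/0.685 = 5.91 s⁻¹.
kcat/Km = 5.91/3.05 = 1.94 nM⁻¹·s⁻¹.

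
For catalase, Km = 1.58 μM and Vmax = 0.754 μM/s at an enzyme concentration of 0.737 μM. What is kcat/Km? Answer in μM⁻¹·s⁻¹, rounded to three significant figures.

kcat = Vmax/[E]total = 0.754/0.737 = 1.02 s⁻¹.
kcat/Km = 1.02/1.58 = 0.648 μM⁻¹·s⁻¹.

0.648 μM⁻¹·s⁻¹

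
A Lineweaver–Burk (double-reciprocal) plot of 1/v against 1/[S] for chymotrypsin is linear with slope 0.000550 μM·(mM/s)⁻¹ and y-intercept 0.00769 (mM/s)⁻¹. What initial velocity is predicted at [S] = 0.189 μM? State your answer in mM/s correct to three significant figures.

The y-intercept is 1/Vmax, so Vmax = 1/0.00769 = 130 mM/s.
The slope is Km/Vmax, so Km = 0.000550 × 130 = 0.0715 μM.
Then v = 130 × 0.189/(0.0715 + 0.189) = 94.3 mM/s.

94.3 mM/s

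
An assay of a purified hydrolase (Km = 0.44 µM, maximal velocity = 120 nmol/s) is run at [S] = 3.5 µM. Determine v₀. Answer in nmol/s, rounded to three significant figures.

107 nmol/s

v = Vmax·[S]/(Km + [S]) = 120 × 3.5 / (0.44 + 3.5)
  = 420.0 / 3.940 = 107 nmol/s.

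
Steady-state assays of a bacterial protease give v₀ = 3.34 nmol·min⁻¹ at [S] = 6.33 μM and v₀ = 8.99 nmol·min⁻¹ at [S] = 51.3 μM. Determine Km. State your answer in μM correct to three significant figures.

16.0 μM

In reciprocal form, 1/v = (Km/Vmax)·(1/[S]) + 1/Vmax. The two points give (1/[S], 1/v) = (0.1580, 0.2994) and (0.01949, 0.1112).
Slope = (0.2994 − 0.1112)/(0.1580 − 0.01949) = 1.359; intercept = 0.2994 − 1.359×0.1580 = 0.08475.
Vmax = 1/intercept = 11.8 nmol·min⁻¹; Km = slope × Vmax = 1.359 × 11.8 = 16.0 μM.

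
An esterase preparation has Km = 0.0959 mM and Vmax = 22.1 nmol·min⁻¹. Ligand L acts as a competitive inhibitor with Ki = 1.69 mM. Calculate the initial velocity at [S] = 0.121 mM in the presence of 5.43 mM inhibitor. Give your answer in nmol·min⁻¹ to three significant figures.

5.09 nmol·min⁻¹

α = 1 + [I]/Ki = 1 + 5.43/1.69 = 4.213.
For a competitive inhibitor, Vmax is unchanged and the apparent Km becomes α·Km: Km,app = 0.404 mM, Vmax,app = 22.1 nmol·min⁻¹.
v = Vmax,app·[S]/(Km,app + [S]) = 22.1 × 0.121/(0.404 + 0.121) = 5.09 nmol·min⁻¹.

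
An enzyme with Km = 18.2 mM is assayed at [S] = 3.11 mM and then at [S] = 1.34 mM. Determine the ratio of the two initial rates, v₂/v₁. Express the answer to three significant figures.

0.470

The fractional saturations are [S]/(Km+[S]) = 3.11/21.31 = 0.1459 and 1.34/19.54 = 0.06858.
v₂/v₁ is just their ratio: 0.06858/0.1459 = 0.470.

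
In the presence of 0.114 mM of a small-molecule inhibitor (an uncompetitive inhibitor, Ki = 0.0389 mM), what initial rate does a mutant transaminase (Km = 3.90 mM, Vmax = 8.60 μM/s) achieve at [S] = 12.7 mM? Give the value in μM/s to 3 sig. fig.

2.03 μM/s

α = 1 + [I]/Ki = 1 + 0.114/0.0389 = 3.931.
For an uncompetitive inhibitor, both parameters are divided by α, giving Vmax/α and Km/α: Km,app = 0.992 mM, Vmax,app = 2.19 μM/s.
v = Vmax,app·[S]/(Km,app + [S]) = 2.19 × 12.7/(0.992 + 12.7) = 2.03 μM/s.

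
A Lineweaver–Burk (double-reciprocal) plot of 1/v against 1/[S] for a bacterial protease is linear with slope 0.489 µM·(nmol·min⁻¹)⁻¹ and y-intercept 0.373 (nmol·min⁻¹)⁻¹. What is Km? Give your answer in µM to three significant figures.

y-intercept = 1/Vmax ⇒ Vmax = 2.68 nmol·min⁻¹; slope = Km/Vmax ⇒ Km = slope × Vmax.
Km = 0.489 × 2.68 = 1.31 µM.

1.31 µM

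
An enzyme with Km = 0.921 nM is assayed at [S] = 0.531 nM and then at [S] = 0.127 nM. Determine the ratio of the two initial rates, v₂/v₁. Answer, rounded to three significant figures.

0.331

The fractional saturations are [S]/(Km+[S]) = 0.531/1.452 = 0.3657 and 0.127/1.048 = 0.1212.
v₂/v₁ is just their ratio: 0.1212/0.3657 = 0.331.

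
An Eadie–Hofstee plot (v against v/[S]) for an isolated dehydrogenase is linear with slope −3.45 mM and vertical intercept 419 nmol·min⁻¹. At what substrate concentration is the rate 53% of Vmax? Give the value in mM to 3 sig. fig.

3.89 mM

The Eadie–Hofstee slope gives Km = 3.45 mM (slope = −Km).
v/Vmax = [S]/(Km+[S]) = 0.53 ⇒ [S] = Km·0.53/(1−0.53) = 3.45 × 1.128 = 3.89 mM.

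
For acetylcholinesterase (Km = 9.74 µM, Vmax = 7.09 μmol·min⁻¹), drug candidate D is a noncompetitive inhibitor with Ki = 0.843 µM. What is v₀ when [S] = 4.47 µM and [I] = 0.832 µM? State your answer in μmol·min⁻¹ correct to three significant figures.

1.12 μmol·min⁻¹

α = 1 + [I]/Ki = 1 + 0.832/0.843 = 1.987.
For a noncompetitive inhibitor, Vmax is reduced to Vmax/α while Km is unchanged: Km,app = 9.74 µM, Vmax,app = 3.57 μmol·min⁻¹.
v = Vmax,app·[S]/(Km,app + [S]) = 3.57 × 4.47/(9.74 + 4.47) = 1.12 μmol·min⁻¹.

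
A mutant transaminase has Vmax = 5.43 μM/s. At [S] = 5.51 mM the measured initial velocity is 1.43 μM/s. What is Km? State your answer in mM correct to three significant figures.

v/Vmax = 1.43/5.43 = 0.2634 = [S]/(Km+[S]).
So Km + [S] = [S]/0.2634 = 20.92 mM, giving Km = 20.92 − 5.51 = 15.4 mM.

15.4 mM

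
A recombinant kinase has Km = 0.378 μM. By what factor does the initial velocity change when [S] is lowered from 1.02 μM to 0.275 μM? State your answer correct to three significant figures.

0.577

Since Vmax cancels, v₂/v₁ = [S]₂(Km+[S]₁) / [S]₁(Km+[S]₂).
= 0.275×(0.378+1.02) / (1.02×(0.378+0.275)) = 0.3845/0.6661 = 0.577.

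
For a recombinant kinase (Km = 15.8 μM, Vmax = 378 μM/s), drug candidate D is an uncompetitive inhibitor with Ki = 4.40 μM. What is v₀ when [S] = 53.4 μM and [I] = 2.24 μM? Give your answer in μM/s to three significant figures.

α = 1 + [I]/Ki = 1 + 2.24/4.40 = 1.509.
For an uncompetitive inhibitor, both parameters are divided by α, giving Vmax/α and Km/α: Km,app = 10.5 μM, Vmax,app = 250 μM/s.
v = Vmax,app·[S]/(Km,app + [S]) = 250 × 53.4/(10.5 + 53.4) = 209 μM/s.

209 μM/s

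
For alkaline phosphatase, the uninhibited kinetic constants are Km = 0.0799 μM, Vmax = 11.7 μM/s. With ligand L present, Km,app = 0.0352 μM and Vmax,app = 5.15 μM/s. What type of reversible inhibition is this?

Both Km and Vmax decrease by the same factor (~2.27-fold) — characteristic of uncompetitive inhibition.

uncompetitive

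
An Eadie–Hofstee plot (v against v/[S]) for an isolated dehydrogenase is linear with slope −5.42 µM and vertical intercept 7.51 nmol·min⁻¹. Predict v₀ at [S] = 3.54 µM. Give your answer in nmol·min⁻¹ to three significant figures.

2.97 nmol·min⁻¹

In the Eadie–Hofstee form v = Vmax − Km·(v/[S]), the slope is −Km and the intercept is Vmax, so Km = 5.42 µM and Vmax = 7.51 nmol·min⁻¹.
v = 7.51 × 3.54/(5.42 + 3.54) = 2.97 nmol·min⁻¹.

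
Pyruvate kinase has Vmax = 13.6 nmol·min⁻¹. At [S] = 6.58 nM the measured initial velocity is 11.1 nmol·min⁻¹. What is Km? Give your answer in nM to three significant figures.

v/Vmax = 11.1/13.6 = 0.8162 = [S]/(Km+[S]).
So Km + [S] = [S]/0.8162 = 8.062 nM, giving Km = 8.062 − 6.58 = 1.48 nM.

1.48 nM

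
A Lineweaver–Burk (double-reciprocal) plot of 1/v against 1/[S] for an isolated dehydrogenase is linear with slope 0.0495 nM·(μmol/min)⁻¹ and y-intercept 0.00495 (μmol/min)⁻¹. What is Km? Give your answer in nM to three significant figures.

10.0 nM

y-intercept = 1/Vmax ⇒ Vmax = 202 μmol/min; slope = Km/Vmax ⇒ Km = slope × Vmax.
Km = 0.0495 × 202 = 10.0 nM.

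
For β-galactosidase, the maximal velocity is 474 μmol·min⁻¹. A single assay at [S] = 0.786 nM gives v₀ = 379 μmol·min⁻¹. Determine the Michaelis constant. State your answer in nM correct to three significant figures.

0.197 nM

v/Vmax = 379/474 = 0.7996 = [S]/(Km+[S]).
So Km + [S] = [S]/0.7996 = 0.9830 nM, giving Km = 0.9830 − 0.786 = 0.197 nM.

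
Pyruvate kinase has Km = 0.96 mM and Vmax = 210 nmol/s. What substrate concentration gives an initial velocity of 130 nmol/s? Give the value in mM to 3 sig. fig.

1.56 mM

Rearranging v = Vmax[S]/(Km+[S]) gives [S] = Km·v/(Vmax − v).
[S] = 0.96 × 130 / (210 − 130) = 124.8/80.00 = 1.56 mM.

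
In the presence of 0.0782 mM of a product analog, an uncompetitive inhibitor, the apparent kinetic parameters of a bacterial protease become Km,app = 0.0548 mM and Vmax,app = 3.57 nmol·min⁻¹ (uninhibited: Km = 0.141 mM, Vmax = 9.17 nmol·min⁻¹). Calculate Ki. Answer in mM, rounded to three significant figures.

Uncompetitive: Vmax,app = Vmax/α (and Km,app = Km/α) with α = 1 + [I]/Ki.
α = Vmax/Vmax,app = 9.17/3.57 = 2.569.
Since α = 1 + [I]/Ki, [I]/Ki = 2.569 − 1 = 1.569 and Ki = 0.0782/1.569 = 0.0499 mM.

0.0499 mM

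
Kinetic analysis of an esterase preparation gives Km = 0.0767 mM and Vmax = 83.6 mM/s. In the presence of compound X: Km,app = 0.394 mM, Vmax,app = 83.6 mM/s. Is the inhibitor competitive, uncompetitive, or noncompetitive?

competitive

Km increases (0.0767 → 0.394 mM) while Vmax is unchanged — the hallmark of competitive inhibition.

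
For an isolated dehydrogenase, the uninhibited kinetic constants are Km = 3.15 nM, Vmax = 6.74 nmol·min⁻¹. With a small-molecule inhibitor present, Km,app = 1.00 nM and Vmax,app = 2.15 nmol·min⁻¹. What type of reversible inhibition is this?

Both Km and Vmax decrease by the same factor (~3.14-fold) — characteristic of uncompetitive inhibition.

uncompetitive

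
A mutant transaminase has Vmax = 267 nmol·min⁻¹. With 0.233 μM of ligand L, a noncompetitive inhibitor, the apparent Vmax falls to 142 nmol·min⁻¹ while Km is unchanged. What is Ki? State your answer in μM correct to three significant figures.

Noncompetitive: Vmax,app = Vmax/α with α = 1 + [I]/Ki.
α = Vmax/Vmax,app = 267/142 = 1.880.
Since α = 1 + [I]/Ki, [I]/Ki = 1.880 − 1 = 0.8803 and Ki = 0.233/0.8803 = 0.265 μM.

0.265 μM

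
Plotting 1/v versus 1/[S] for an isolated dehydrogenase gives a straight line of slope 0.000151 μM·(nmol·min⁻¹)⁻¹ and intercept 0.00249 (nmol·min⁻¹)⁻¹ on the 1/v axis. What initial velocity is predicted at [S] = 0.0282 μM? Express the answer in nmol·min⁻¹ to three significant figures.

The y-intercept is 1/Vmax, so Vmax = 1/0.00249 = 402 nmol·min⁻¹.
The slope is Km/Vmax, so Km = 0.000151 × 402 = 0.0606 μM.
Then v = 402 × 0.0282/(0.0606 + 0.0282) = 127 nmol·min⁻¹.

127 nmol·min⁻¹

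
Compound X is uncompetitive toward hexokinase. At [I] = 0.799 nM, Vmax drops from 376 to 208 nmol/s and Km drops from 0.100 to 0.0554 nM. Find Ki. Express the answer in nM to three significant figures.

Uncompetitive: Vmax,app = Vmax/α (and Km,app = Km/α) with α = 1 + [I]/Ki.
α = Vmax/Vmax,app = 376/208 = 1.808.
Ki = [I]/(α − 1) = 0.799/0.8077 = 0.989 nM.

0.989 nM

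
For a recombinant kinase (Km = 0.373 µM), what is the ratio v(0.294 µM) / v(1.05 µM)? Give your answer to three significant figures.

0.597

Since Vmax cancels, v₂/v₁ = [S]₂(Km+[S]₁) / [S]₁(Km+[S]₂).
= 0.294×(0.373+1.05) / (1.05×(0.373+0.294)) = 0.4184/0.7004 = 0.597.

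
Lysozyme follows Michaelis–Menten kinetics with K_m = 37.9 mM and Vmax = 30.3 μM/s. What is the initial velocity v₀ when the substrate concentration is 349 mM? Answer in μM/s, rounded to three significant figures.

v = Vmax·[S]/(Km + [S]) = 30.3 × 349 / (37.9 + 349)
  = 10570 / 386.9 = 27.3 μM/s.

27.3 μM/s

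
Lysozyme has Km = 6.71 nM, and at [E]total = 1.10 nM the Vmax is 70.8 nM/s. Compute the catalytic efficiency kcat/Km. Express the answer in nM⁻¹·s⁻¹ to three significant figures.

9.59 nM⁻¹·s⁻¹

kcat = Vmax/[E]total = 70.8/1.10 = 64.4 s⁻¹.
kcat/Km = 64.4/6.71 = 9.59 nM⁻¹·s⁻¹.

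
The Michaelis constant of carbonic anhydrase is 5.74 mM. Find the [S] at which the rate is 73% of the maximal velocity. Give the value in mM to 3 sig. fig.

15.5 mM

v/Vmax = [S]/(Km+[S]) = 0.73, so [S] = Km·0.73/(1 − 0.73) = 5.74 × 2.704.
[S] = 15.5 mM.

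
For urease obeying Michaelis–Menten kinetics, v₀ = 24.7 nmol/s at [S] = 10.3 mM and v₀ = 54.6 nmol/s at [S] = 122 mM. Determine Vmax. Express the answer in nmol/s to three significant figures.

61.5 nmol/s

In reciprocal form, 1/v = (Km/Vmax)·(1/[S]) + 1/Vmax. The two points give (1/[S], 1/v) = (0.09709, 0.04049) and (0.008197, 0.01832).
Slope = (0.04049 − 0.01832)/(0.09709 − 0.008197) = 0.2494; intercept = 0.04049 − 0.2494×0.09709 = 0.01627.
Vmax = 1/intercept = 61.5 nmol/s; Km = slope × Vmax = 0.2494 × 61.5 = 15.3 mM.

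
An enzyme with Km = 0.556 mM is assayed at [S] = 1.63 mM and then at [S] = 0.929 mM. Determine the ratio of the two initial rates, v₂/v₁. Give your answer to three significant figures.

The fractional saturations are [S]/(Km+[S]) = 1.63/2.186 = 0.7457 and 0.929/1.485 = 0.6256.
v₂/v₁ is just their ratio: 0.6256/0.7457 = 0.839.

0.839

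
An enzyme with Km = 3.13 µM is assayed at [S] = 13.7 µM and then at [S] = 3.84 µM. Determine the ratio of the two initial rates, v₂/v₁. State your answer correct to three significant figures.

0.677

Since Vmax cancels, v₂/v₁ = [S]₂(Km+[S]₁) / [S]₁(Km+[S]₂).
= 3.84×(3.13+13.7) / (13.7×(3.13+3.84)) = 64.63/95.49 = 0.677.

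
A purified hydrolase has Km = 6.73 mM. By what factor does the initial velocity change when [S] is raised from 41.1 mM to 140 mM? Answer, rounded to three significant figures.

1.11

Since Vmax cancels, v₂/v₁ = [S]₂(Km+[S]₁) / [S]₁(Km+[S]₂).
= 140×(6.73+41.1) / (41.1×(6.73+140)) = 6696/6031 = 1.11.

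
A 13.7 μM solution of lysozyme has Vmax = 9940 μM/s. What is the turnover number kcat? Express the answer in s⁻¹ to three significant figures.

726 s⁻¹

kcat = Vmax/[E]total = 9940 μM/s / 13.7 μM = 726 s⁻¹.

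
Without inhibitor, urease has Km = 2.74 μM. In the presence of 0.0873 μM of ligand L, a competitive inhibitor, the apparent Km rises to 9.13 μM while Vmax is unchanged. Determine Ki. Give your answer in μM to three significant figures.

0.0374 μM

Competitive: Km,app = α·Km with α = 1 + [I]/Ki.
α = Km,app/Km = 9.13/2.74 = 3.332.
Since α = 1 + [I]/Ki, [I]/Ki = 3.332 − 1 = 2.332 and Ki = 0.0873/2.332 = 0.0374 μM.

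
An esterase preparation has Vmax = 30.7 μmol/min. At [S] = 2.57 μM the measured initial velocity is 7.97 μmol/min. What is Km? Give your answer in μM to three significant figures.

7.33 μM

v/Vmax = 7.97/30.7 = 0.2596 = [S]/(Km+[S]).
So Km + [S] = [S]/0.2596 = 9.899 μM, giving Km = 9.899 − 2.57 = 7.33 μM.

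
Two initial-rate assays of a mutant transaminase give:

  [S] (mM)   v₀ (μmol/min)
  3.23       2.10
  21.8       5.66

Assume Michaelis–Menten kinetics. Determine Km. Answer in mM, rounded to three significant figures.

From v = Vmax[S]/(Km+[S]), each point gives Vmax = v(Km+[S])/[S].
Equating: 2.10(Km+3.23)/3.23 = 5.66(Km+21.8)/21.8.
0.6502·Km + 2.10 = 0.2596·Km + 5.66, so (0.6502 − 0.2596)·Km = 5.66 − 2.10.
Km = 3.560/0.3905 = 9.12 mM; then Vmax = 2.10(9.12+3.23)/3.23 = 8.03 μmol/min.

9.12 mM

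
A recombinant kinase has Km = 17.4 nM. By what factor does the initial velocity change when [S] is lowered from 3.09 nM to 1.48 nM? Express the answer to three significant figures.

Since Vmax cancels, v₂/v₁ = [S]₂(Km+[S]₁) / [S]₁(Km+[S]₂).
= 1.48×(17.4+3.09) / (3.09×(17.4+1.48)) = 30.33/58.34 = 0.520.

0.520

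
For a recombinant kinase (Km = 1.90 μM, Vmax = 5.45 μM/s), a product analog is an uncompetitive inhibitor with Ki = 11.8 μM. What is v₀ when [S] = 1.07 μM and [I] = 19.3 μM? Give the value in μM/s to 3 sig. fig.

With α = 1 + [I]/Ki = 1 + 19.3/11.8 = 2.636, the uncompetitive rate law is v = (Vmax/α)·[S] / (Km/α + [S]).
v = (5.45/2.636)×1.07 / (1.90/2.636 + 1.07) = 2.213/1.791 = 1.24 μM/s.

1.24 μM/s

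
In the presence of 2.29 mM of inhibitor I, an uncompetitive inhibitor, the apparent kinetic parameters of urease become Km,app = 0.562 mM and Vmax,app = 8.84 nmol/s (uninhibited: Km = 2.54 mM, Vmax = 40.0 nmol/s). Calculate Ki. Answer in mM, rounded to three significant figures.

Uncompetitive: Vmax,app = Vmax/α (and Km,app = Km/α) with α = 1 + [I]/Ki.
α = Vmax/Vmax,app = 40.0/8.84 = 4.525.
Since α = 1 + [I]/Ki, [I]/Ki = 4.525 − 1 = 3.525 and Ki = 2.29/3.525 = 0.650 mM.

0.650 mM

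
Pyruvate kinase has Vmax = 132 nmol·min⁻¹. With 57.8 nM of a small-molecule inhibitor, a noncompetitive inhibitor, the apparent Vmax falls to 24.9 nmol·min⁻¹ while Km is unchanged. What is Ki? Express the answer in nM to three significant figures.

13.4 nM

Noncompetitive: Vmax,app = Vmax/α with α = 1 + [I]/Ki.
α = Vmax/Vmax,app = 132/24.9 = 5.301.
Ki = [I]/(α − 1) = 57.8/4.301 = 13.4 nM.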